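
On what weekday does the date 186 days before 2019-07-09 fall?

Jul 9, 2019 is a Tuesday.
186 mod 7 = 4, so 186 days before a Tuesday is Tuesday − 4 = Friday.

Friday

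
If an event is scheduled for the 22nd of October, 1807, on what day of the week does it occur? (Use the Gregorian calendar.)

Thursday

Doomsday rule: the anchor day for the 1800s is Friday. For year 07: 7÷12 = 0 r 7, and 7÷4 = 1, so 0+7+1 = 8.
Friday + 8 ≡ Saturday — that's 1807's doomsday.
In October the doomsday date is Oct 10.
Oct 22 is 12 days after Oct 10; 12 mod 7 = 5, so Saturday + 5 = Thursday.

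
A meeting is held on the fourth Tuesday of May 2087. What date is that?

May 27, 2087

May 1, 2087 is a Thursday.
The first Tuesday is therefore May 6 (5 days later).
The fourth Tuesday is 6 + 3×7 = May 27.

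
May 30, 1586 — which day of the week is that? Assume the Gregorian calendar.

Friday

Doomsday rule: the anchor day for the 1500s is Wednesday. For year 86: 86÷12 = 7 r 2, and 2÷4 = 0, so 7+2+0 = 9.
Wednesday + 9 ≡ Friday — that's 1586's doomsday.
In May the doomsday date is May 9.
May 30 is 21 days after May 9; 21 mod 7 = 0, so Friday + 0 = Friday.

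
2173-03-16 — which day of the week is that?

Tuesday

Doomsday rule: the anchor day for the 2100s is Sunday. For year 73: 73÷12 = 6 r 1, and 1÷4 = 0, so 6+1+0 = 7.
Sunday + 7 ≡ Sunday — that's 2173's doomsday.
In March the doomsday date is Mar 14.
Mar 16 is 2 days after Mar 14; 2 mod 7 = 2, so Sunday + 2 = Tuesday.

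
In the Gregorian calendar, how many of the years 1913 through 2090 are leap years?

44

Multiples of 4 in [1913,2090]: 44.
Of those, multiples of 100: 1 (not leap unless ÷400).
Multiples of 400: 1.
Leap years = 44 − 1 + 1 = 44.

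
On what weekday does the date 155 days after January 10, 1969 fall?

First find the weekday of Jan 10, 1969. Doomsday rule: the anchor day for the 1900s is Wednesday. For year 69: 69÷12 = 5 r 9, and 9÷4 = 2, so 5+9+2 = 16.
Wednesday + 16 ≡ Friday — that's 1969's doomsday.
In January the doomsday date is Jan 3 (1969 is not a leap year).
Jan 10 is 7 days after Jan 3; 7 mod 7 = 0, so Friday + 0 = Friday.
155 mod 7 = 1, so 155 days after a Friday is Friday + 1 = Saturday.

Saturday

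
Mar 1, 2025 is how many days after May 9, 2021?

1392

May 9, 2021 → May 9, 2022: 365 days.
May 9, 2022 → May 9, 2023: 365 days.
May 9, 2023 → May 9, 2024: 366 days (Feb 29, 2024 is in that span).
May 9, 2024 → Jun 9, 2024: 31 days (May has 31).
Jun 9, 2024 → Jul 9, 2024: 30 days (June has 30).
Jul 9, 2024 → Aug 9, 2024: 31 days (July has 31).
Aug 9, 2024 → Sep 9, 2024: 31 days (August has 31).
Sep 9, 2024 → Oct 9, 2024: 30 days (September has 30).
Oct 9, 2024 → Nov 9, 2024: 31 days (October has 31).
Nov 9, 2024 → Dec 9, 2024: 30 days (November has 30).
Dec 9, 2024 → Jan 9, 2025: 31 days (December has 31).
Jan 9, 2025 → Feb 9, 2025: 31 days (January has 31).
Feb 9, 2025 → Mar 1, 2025: 20 days.
Total: 1392 days.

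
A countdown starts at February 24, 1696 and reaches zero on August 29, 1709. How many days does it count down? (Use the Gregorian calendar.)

Feb 24, 1696 → Feb 24, 1697: 366 days (Feb 29, 1696 is in that span).
Feb 24, 1697 → Feb 24, 1698: 365 days.
Feb 24, 1698 → Feb 24, 1699: 365 days.
Feb 24, 1699 → Feb 24, 1700: 365 days.
Feb 24, 1700 → Feb 24, 1701: 365 days.
Feb 24, 1701 → Feb 24, 1702: 365 days.
Feb 24, 1702 → Feb 24, 1703: 365 days.
Feb 24, 1703 → Feb 24, 1704: 365 days.
Feb 24, 1704 → Feb 24, 1705: 366 days (Feb 29, 1704 is in that span).
Feb 24, 1705 → Feb 24, 1706: 365 days.
Feb 24, 1706 → Feb 24, 1707: 365 days.
Feb 24, 1707 → Feb 24, 1708: 365 days.
Feb 24, 1708 → Feb 24, 1709: 366 days (Feb 29, 1708 is in that span).
Feb 24, 1709 → Mar 24, 1709: 28 days (February has 28).
Mar 24, 1709 → Apr 24, 1709: 31 days (March has 31).
Apr 24, 1709 → May 24, 1709: 30 days (April has 30).
May 24, 1709 → Jun 24, 1709: 31 days (May has 31).
Jun 24, 1709 → Jul 24, 1709: 30 days (June has 30).
Jul 24, 1709 → Aug 24, 1709: 31 days (July has 31).
Aug 24, 1709 → Aug 29, 1709: 5 days.
Total: 4934 days.

4934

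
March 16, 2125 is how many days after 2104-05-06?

May 6, 2104 → May 6, 2105: 365 days.
May 6, 2105 → May 6, 2106: 365 days.
May 6, 2106 → May 6, 2107: 365 days.
May 6, 2107 → May 6, 2108: 366 days (Feb 29, 2108 is in that span).
May 6, 2108 → May 6, 2109: 365 days.
May 6, 2109 → May 6, 2110: 365 days.
May 6, 2110 → May 6, 2111: 365 days.
May 6, 2111 → May 6, 2112: 366 days (Feb 29, 2112 is in that span).
May 6, 2112 → May 6, 2113: 365 days.
May 6, 2113 → May 6, 2114: 365 days.
May 6, 2114 → May 6, 2115: 365 days.
May 6, 2115 → May 6, 2116: 366 days (Feb 29, 2116 is in that span).
May 6, 2116 → May 6, 2117: 365 days.
May 6, 2117 → May 6, 2118: 365 days.
May 6, 2118 → May 6, 2119: 365 days.
May 6, 2119 → May 6, 2120: 366 days (Feb 29, 2120 is in that span).
May 6, 2120 → May 6, 2121: 365 days.
May 6, 2121 → May 6, 2122: 365 days.
May 6, 2122 → May 6, 2123: 365 days.
May 6, 2123 → May 6, 2124: 366 days (Feb 29, 2124 is in that span).
May 6, 2124 → Jun 6, 2124: 31 days (May has 31).
Jun 6, 2124 → Jul 6, 2124: 30 days (June has 30).
Jul 6, 2124 → Aug 6, 2124: 31 days (July has 31).
Aug 6, 2124 → Sep 6, 2124: 31 days (August has 31).
Sep 6, 2124 → Oct 6, 2124: 30 days (September has 30).
Oct 6, 2124 → Nov 6, 2124: 31 days (October has 31).
Nov 6, 2124 → Dec 6, 2124: 30 days (November has 30).
Dec 6, 2124 → Jan 6, 2125: 31 days (December has 31).
Jan 6, 2125 → Feb 6, 2125: 31 days (January has 31).
Feb 6, 2125 → Mar 6, 2125: 28 days (February has 28).
Mar 6, 2125 → Mar 16, 2125: 10 days.
Total: 7619 days.

7619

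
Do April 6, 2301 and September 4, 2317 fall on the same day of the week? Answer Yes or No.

No

From Apr 6, 2301 to Sep 4, 2317 is 5995 days.
5995 mod 7 = 3, so they are different weekdays.
(Apr 6, 2301 is a Saturday; Sep 4, 2317 is a Tuesday.)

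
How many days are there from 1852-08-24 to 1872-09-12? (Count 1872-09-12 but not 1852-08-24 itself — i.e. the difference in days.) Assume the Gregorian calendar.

Aug 24, 1852 → Aug 24, 1853: 365 days.
Aug 24, 1853 → Aug 24, 1854: 365 days.
Aug 24, 1854 → Aug 24, 1855: 365 days.
Aug 24, 1855 → Aug 24, 1856: 366 days (Feb 29, 1856 is in that span).
Aug 24, 1856 → Aug 24, 1857: 365 days.
Aug 24, 1857 → Aug 24, 1858: 365 days.
Aug 24, 1858 → Aug 24, 1859: 365 days.
Aug 24, 1859 → Aug 24, 1860: 366 days (Feb 29, 1860 is in that span).
Aug 24, 1860 → Aug 24, 1861: 365 days.
Aug 24, 1861 → Aug 24, 1862: 365 days.
Aug 24, 1862 → Aug 24, 1863: 365 days.
Aug 24, 1863 → Aug 24, 1864: 366 days (Feb 29, 1864 is in that span).
Aug 24, 1864 → Aug 24, 1865: 365 days.
Aug 24, 1865 → Aug 24, 1866: 365 days.
Aug 24, 1866 → Aug 24, 1867: 365 days.
Aug 24, 1867 → Aug 24, 1868: 366 days (Feb 29, 1868 is in that span).
Aug 24, 1868 → Aug 24, 1869: 365 days.
Aug 24, 1869 → Aug 24, 1870: 365 days.
Aug 24, 1870 → Aug 24, 1871: 365 days.
Aug 24, 1871 → Sep 24, 1871: 31 days (August has 31).
Sep 24, 1871 → Oct 24, 1871: 30 days (September has 30).
Oct 24, 1871 → Nov 24, 1871: 31 days (October has 31).
Nov 24, 1871 → Dec 24, 1871: 30 days (November has 30).
Dec 24, 1871 → Jan 24, 1872: 31 days (December has 31).
Jan 24, 1872 → Feb 24, 1872: 31 days (January has 31).
Feb 24, 1872 → Mar 24, 1872: 29 days (February has 29).
Mar 24, 1872 → Apr 24, 1872: 31 days (March has 31).
Apr 24, 1872 → May 24, 1872: 30 days (April has 30).
May 24, 1872 → Jun 24, 1872: 31 days (May has 31).
Jun 24, 1872 → Jul 24, 1872: 30 days (June has 30).
Jul 24, 1872 → Aug 24, 1872: 31 days (July has 31).
Aug 24, 1872 → Sep 12, 1872: 19 days.
Total: 7324 days.

7324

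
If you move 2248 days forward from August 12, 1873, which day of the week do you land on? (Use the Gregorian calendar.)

Wednesday

Aug 12, 1873 is a Tuesday.
2248 mod 7 = 1, so 2248 days after a Tuesday is Tuesday + 1 = Wednesday.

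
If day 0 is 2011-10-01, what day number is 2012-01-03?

94

Oct 1, 2011 → Nov 1, 2011: 31 days (October has 31).
Nov 1, 2011 → Dec 1, 2011: 30 days (November has 30).
Dec 1, 2011 → Jan 1, 2012: 31 days (December has 31).
Jan 1, 2012 → Jan 3, 2012: 2 days.
Total: 94 days.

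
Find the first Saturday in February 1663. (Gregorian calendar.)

February 1, 1663 is a Thursday.
The first Saturday is therefore February 3 (2 days later).

February 3, 1663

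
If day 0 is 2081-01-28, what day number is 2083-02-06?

Jan 28, 2081 → Jan 28, 2082: 365 days.
Jan 28, 2082 → Feb 28, 2082: 31 days (January has 31).
Feb 28, 2082 → Mar 28, 2082: 28 days (February has 28).
Mar 28, 2082 → Apr 28, 2082: 31 days (March has 31).
Apr 28, 2082 → May 28, 2082: 30 days (April has 30).
May 28, 2082 → Jun 28, 2082: 31 days (May has 31).
Jun 28, 2082 → Jul 28, 2082: 30 days (June has 30).
Jul 28, 2082 → Aug 28, 2082: 31 days (July has 31).
Aug 28, 2082 → Sep 28, 2082: 31 days (August has 31).
Sep 28, 2082 → Oct 28, 2082: 30 days (September has 30).
Oct 28, 2082 → Nov 28, 2082: 31 days (October has 31).
Nov 28, 2082 → Dec 28, 2082: 30 days (November has 30).
Dec 28, 2082 → Jan 28, 2083: 31 days (December has 31).
Jan 28, 2083 → Feb 6, 2083: 9 days.
Total: 739 days.

739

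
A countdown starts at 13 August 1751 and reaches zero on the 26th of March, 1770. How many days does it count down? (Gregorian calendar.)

6800

Aug 13, 1751 → Aug 13, 1752: 366 days (Feb 29, 1752 is in that span).
Aug 13, 1752 → Aug 13, 1753: 365 days.
Aug 13, 1753 → Aug 13, 1754: 365 days.
Aug 13, 1754 → Aug 13, 1755: 365 days.
Aug 13, 1755 → Aug 13, 1756: 366 days (Feb 29, 1756 is in that span).
Aug 13, 1756 → Aug 13, 1757: 365 days.
Aug 13, 1757 → Aug 13, 1758: 365 days.
Aug 13, 1758 → Aug 13, 1759: 365 days.
Aug 13, 1759 → Aug 13, 1760: 366 days (Feb 29, 1760 is in that span).
Aug 13, 1760 → Aug 13, 1761: 365 days.
Aug 13, 1761 → Aug 13, 1762: 365 days.
Aug 13, 1762 → Aug 13, 1763: 365 days.
Aug 13, 1763 → Aug 13, 1764: 366 days (Feb 29, 1764 is in that span).
Aug 13, 1764 → Aug 13, 1765: 365 days.
Aug 13, 1765 → Aug 13, 1766: 365 days.
Aug 13, 1766 → Aug 13, 1767: 365 days.
Aug 13, 1767 → Aug 13, 1768: 366 days (Feb 29, 1768 is in that span).
Aug 13, 1768 → Aug 13, 1769: 365 days.
Aug 13, 1769 → Sep 13, 1769: 31 days (August has 31).
Sep 13, 1769 → Oct 13, 1769: 30 days (September has 30).
Oct 13, 1769 → Nov 13, 1769: 31 days (October has 31).
Nov 13, 1769 → Dec 13, 1769: 30 days (November has 30).
Dec 13, 1769 → Jan 13, 1770: 31 days (December has 31).
Jan 13, 1770 → Feb 13, 1770: 31 days (January has 31).
Feb 13, 1770 → Mar 13, 1770: 28 days (February has 28).
Mar 13, 1770 → Mar 26, 1770: 13 days.
Total: 6800 days.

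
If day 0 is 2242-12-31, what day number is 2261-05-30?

6725

Dec 31, 2242 → Dec 31, 2243: 365 days.
Dec 31, 2243 → Dec 31, 2244: 366 days (Feb 29, 2244 is in that span).
Dec 31, 2244 → Dec 31, 2245: 365 days.
Dec 31, 2245 → Dec 31, 2246: 365 days.
Dec 31, 2246 → Dec 31, 2247: 365 days.
Dec 31, 2247 → Dec 31, 2248: 366 days (Feb 29, 2248 is in that span).
Dec 31, 2248 → Dec 31, 2249: 365 days.
Dec 31, 2249 → Dec 31, 2250: 365 days.
Dec 31, 2250 → Dec 31, 2251: 365 days.
Dec 31, 2251 → Dec 31, 2252: 366 days (Feb 29, 2252 is in that span).
Dec 31, 2252 → Dec 31, 2253: 365 days.
Dec 31, 2253 → Dec 31, 2254: 365 days.
Dec 31, 2254 → Dec 31, 2255: 365 days.
Dec 31, 2255 → Dec 31, 2256: 366 days (Feb 29, 2256 is in that span).
Dec 31, 2256 → Dec 31, 2257: 365 days.
Dec 31, 2257 → Dec 31, 2258: 365 days.
Dec 31, 2258 → Dec 31, 2259: 365 days.
Dec 31, 2259 → Dec 31, 2260: 366 days (Feb 29, 2260 is in that span).
Dec 31, 2260 → Jan 31, 2261: 31 days (December has 31).
Jan 31, 2261 → Feb 28, 2261: 28 days (January has 31).
Feb 28, 2261 → Mar 28, 2261: 28 days (February has 28).
Mar 28, 2261 → Apr 28, 2261: 31 days (March has 31).
Apr 28, 2261 → May 28, 2261: 30 days (April has 30).
May 28, 2261 → May 30, 2261: 2 days.
Total: 6725 days.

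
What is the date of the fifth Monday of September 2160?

September 1, 2160 is a Monday.
The first Monday is therefore September 1 (same day).
The fifth Monday is 1 + 4×7 = September 29.

September 29, 2160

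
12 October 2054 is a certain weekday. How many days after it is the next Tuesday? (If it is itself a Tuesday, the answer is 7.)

1

Oct 12, 2054 is a Monday.
From Monday to the next Tuesday is 1 day.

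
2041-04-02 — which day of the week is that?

January 1, 2041 is a Tuesday.
Jan 1, 2041 → Feb 1, 2041: 31 days (January has 31).
Feb 1, 2041 → Mar 1, 2041: 28 days (February has 28).
Mar 1, 2041 → Apr 1, 2041: 31 days (March has 31).
Apr 1, 2041 → Apr 2, 2041: 1 days.
Total: 91 days.
91 mod 7 = 0, so Tuesday + 0 = Tuesday.

Tuesday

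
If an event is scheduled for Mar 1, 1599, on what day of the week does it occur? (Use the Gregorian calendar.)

Monday

Doomsday rule: the anchor day for the 1500s is Wednesday. For year 99: 99÷12 = 8 r 3, and 3÷4 = 0, so 8+3+0 = 11.
Wednesday + 11 ≡ Sunday — that's 1599's doomsday.
In March the doomsday date is Mar 14.
Mar 1 is 13 days before Mar 14; 13 mod 7 = 6, so Sunday − 6 = Monday.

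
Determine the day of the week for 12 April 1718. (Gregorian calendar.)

Tuesday

Doomsday rule: the anchor day for the 1700s is Sunday. For year 18: 18÷12 = 1 r 6, and 6÷4 = 1, so 1+6+1 = 8.
Sunday + 8 ≡ Monday — that's 1718's doomsday.
In April the doomsday date is Apr 4.
Apr 12 is 8 days after Apr 4; 8 mod 7 = 1, so Monday + 1 = Tuesday.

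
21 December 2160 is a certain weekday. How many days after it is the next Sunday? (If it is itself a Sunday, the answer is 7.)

7

Dec 21, 2160 is a Sunday.
From Sunday to the next Sunday is 7 days.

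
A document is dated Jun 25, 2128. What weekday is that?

Doomsday rule: the anchor day for the 2100s is Sunday. For year 28: 28÷12 = 2 r 4, and 4÷4 = 1, so 2+4+1 = 7.
Sunday + 7 ≡ Sunday — that's 2128's doomsday.
In June the doomsday date is Jun 6.
Jun 25 is 19 days after Jun 6; 19 mod 7 = 5, so Sunday + 5 = Friday.

Friday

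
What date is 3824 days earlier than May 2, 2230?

November 12, 2219

−365 (one year) → May 2, 2229 (3459 left).
−365 (one year) → May 2, 2228 (3094 left).
−366 (one year; includes Feb 29, 2228) → May 2, 2227 (2728 left).
−365 (one year) → May 2, 2226 (2363 left).
−365 (one year) → May 2, 2225 (1998 left).
−365 (one year) → May 2, 2224 (1633 left).
−366 (one year; includes Feb 29, 2224) → May 2, 2223 (1267 left).
−365 (one year) → May 2, 2222 (902 left).
−365 (one year) → May 2, 2221 (537 left).
−365 (one year) → May 2, 2220 (172 left).
−2 → Apr 30, 2220 (end of Apr, 30 days; 170 left).
−30 → Mar 31, 2220 (end of Mar, 31 days; 140 left).
−31 → Feb 29, 2220 (end of Feb, 29 days; 109 left).
−29 → Jan 31, 2220 (end of Jan, 31 days; 80 left).
−31 → Dec 31, 2219 (end of Dec, 31 days; 49 left).
−31 → Nov 30, 2219 (end of Nov, 30 days; 18 left).
−18 → Nov 12, 2219.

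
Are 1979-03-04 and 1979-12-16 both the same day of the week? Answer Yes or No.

From Mar 4, 1979 to Dec 16, 1979 is 287 days.
287 mod 7 = 0, so they are the same weekday.
(Mar 4, 1979 is a Sunday; Dec 16, 1979 is a Sunday.)

Yes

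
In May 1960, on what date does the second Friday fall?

May 13, 1960

May 1, 1960 is a Sunday.
The first Friday is therefore May 6 (5 days later).
The second Friday is 6 + 1×7 = May 13.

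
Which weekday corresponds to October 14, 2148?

Monday

Doomsday rule: the anchor day for the 2100s is Sunday. For year 48: 48÷12 = 4 r 0, and 0÷4 = 0, so 4+0+0 = 4.
Sunday + 4 ≡ Thursday — that's 2148's doomsday.
In October the doomsday date is Oct 10.
Oct 14 is 4 days after Oct 10; 4 mod 7 = 4, so Thursday + 4 = Monday.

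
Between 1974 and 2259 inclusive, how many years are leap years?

Multiples of 4 in [1974,2259]: 71.
Of those, multiples of 100: 3 (not leap unless ÷400).
Multiples of 400: 1.
Leap years = 71 − 3 + 1 = 69.

69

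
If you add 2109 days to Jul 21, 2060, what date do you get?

+365 (one year) → Jul 21, 2061 (1744 left).
+365 (one year) → Jul 21, 2062 (1379 left).
+365 (one year) → Jul 21, 2063 (1014 left).
+366 (one year; includes Feb 29, 2064) → Jul 21, 2064 (648 left).
+365 (one year) → Jul 21, 2065 (283 left).
Jul has 31 days: +11 → Aug 1, 2065 (272 left).
Aug has 31 days: +31 → Sep 1, 2065 (241 left).
Sep has 30 days: +30 → Oct 1, 2065 (211 left).
Oct has 31 days: +31 → Nov 1, 2065 (180 left).
Nov has 30 days: +30 → Dec 1, 2065 (150 left).
Dec has 31 days: +31 → Jan 1, 2066 (119 left).
Jan has 31 days: +31 → Feb 1, 2066 (88 left).
Feb has 28 days: +28 → Mar 1, 2066 (60 left).
Mar has 31 days: +31 → Apr 1, 2066 (29 left).
+29 → Apr 30, 2066.

April 30, 2066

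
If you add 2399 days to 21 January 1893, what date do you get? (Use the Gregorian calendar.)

+365 (one year) → Jan 21, 1894 (2034 left).
+365 (one year) → Jan 21, 1895 (1669 left).
+365 (one year) → Jan 21, 1896 (1304 left).
+366 (one year; includes Feb 29, 1896) → Jan 21, 1897 (938 left).
+365 (one year) → Jan 21, 1898 (573 left).
+365 (one year) → Jan 21, 1899 (208 left).
Jan has 31 days: +11 → Feb 1, 1899 (197 left).
Feb has 28 days: +28 → Mar 1, 1899 (169 left).
Mar has 31 days: +31 → Apr 1, 1899 (138 left).
Apr has 30 days: +30 → May 1, 1899 (108 left).
May has 31 days: +31 → Jun 1, 1899 (77 left).
Jun has 30 days: +30 → Jul 1, 1899 (47 left).
Jul has 31 days: +31 → Aug 1, 1899 (16 left).
+16 → Aug 17, 1899.

August 17, 1899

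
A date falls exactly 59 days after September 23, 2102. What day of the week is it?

Sep 23, 2102 is a Saturday.
59 mod 7 = 3, so 59 days after a Saturday is Saturday + 3 = Tuesday.

Tuesday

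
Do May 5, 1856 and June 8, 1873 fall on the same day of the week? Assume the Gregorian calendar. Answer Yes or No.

No

From May 5, 1856 to Jun 8, 1873 is 6243 days.
6243 mod 7 = 6, so they are different weekdays.
(May 5, 1856 is a Monday; Jun 8, 1873 is a Sunday.)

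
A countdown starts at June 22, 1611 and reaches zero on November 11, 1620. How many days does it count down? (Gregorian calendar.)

Jun 22, 1611 → Jun 22, 1612: 366 days (Feb 29, 1612 is in that span).
Jun 22, 1612 → Jun 22, 1613: 365 days.
Jun 22, 1613 → Jun 22, 1614: 365 days.
Jun 22, 1614 → Jun 22, 1615: 365 days.
Jun 22, 1615 → Jun 22, 1616: 366 days (Feb 29, 1616 is in that span).
Jun 22, 1616 → Jun 22, 1617: 365 days.
Jun 22, 1617 → Jun 22, 1618: 365 days.
Jun 22, 1618 → Jun 22, 1619: 365 days.
Jun 22, 1619 → Jun 22, 1620: 366 days (Feb 29, 1620 is in that span).
Jun 22, 1620 → Jul 22, 1620: 30 days (June has 30).
Jul 22, 1620 → Aug 22, 1620: 31 days (July has 31).
Aug 22, 1620 → Sep 22, 1620: 31 days (August has 31).
Sep 22, 1620 → Oct 22, 1620: 30 days (September has 30).
Oct 22, 1620 → Nov 11, 1620: 20 days.
Total: 3430 days.

3430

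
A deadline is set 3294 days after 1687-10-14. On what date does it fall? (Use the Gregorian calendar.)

+366 (one year; includes Feb 29, 1688) → Oct 14, 1688 (2928 left).
+365 (one year) → Oct 14, 1689 (2563 left).
+365 (one year) → Oct 14, 1690 (2198 left).
+365 (one year) → Oct 14, 1691 (1833 left).
+366 (one year; includes Feb 29, 1692) → Oct 14, 1692 (1467 left).
+365 (one year) → Oct 14, 1693 (1102 left).
+365 (one year) → Oct 14, 1694 (737 left).
+365 (one year) → Oct 14, 1695 (372 left).
Oct has 31 days: +18 → Nov 1, 1695 (354 left).
Nov has 30 days: +30 → Dec 1, 1695 (324 left).
Dec has 31 days: +31 → Jan 1, 1696 (293 left).
Jan has 31 days: +31 → Feb 1, 1696 (262 left).
Feb has 29 days: +29 → Mar 1, 1696 (233 left).
Mar has 31 days: +31 → Apr 1, 1696 (202 left).
Apr has 30 days: +30 → May 1, 1696 (172 left).
May has 31 days: +31 → Jun 1, 1696 (141 left).
Jun has 30 days: +30 → Jul 1, 1696 (111 left).
Jul has 31 days: +31 → Aug 1, 1696 (80 left).
Aug has 31 days: +31 → Sep 1, 1696 (49 left).
Sep has 30 days: +30 → Oct 1, 1696 (19 left).
+19 → Oct 20, 1696.

October 20, 1696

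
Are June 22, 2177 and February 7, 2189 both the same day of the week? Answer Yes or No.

No

From Jun 22, 2177 to Feb 7, 2189 is 4248 days.
4248 mod 7 = 6, so they are different weekdays.
(Jun 22, 2177 is a Sunday; Feb 7, 2189 is a Saturday.)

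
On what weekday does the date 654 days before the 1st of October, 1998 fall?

Monday

First find the weekday of Oct 1, 1998. Doomsday rule: the anchor day for the 1900s is Wednesday. For year 98: 98÷12 = 8 r 2, and 2÷4 = 0, so 8+2+0 = 10.
Wednesday + 10 ≡ Saturday — that's 1998's doomsday.
In October the doomsday date is Oct 10.
Oct 1 is 9 days before Oct 10; 9 mod 7 = 2, so Saturday − 2 = Thursday.
654 mod 7 = 3, so 654 days before a Thursday is Thursday − 3 = Monday.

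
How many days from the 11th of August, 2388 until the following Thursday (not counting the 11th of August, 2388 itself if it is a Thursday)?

Aug 11, 2388 is a Thursday.
From Thursday to the next Thursday is 7 days.

7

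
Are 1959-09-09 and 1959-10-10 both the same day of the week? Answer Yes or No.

No

From Sep 9, 1959 to Oct 10, 1959 is 31 days.
31 mod 7 = 3, so they are different weekdays.
(Sep 9, 1959 is a Wednesday; Oct 10, 1959 is a Saturday.)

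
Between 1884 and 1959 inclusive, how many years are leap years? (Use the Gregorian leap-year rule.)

Multiples of 4 in [1884,1959]: 19.
Of those, multiples of 100: 1 (not leap unless ÷400).
Multiples of 400: 0.
Leap years = 19 − 1 + 0 = 18.

18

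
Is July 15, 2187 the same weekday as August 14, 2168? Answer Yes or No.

Yes

From Aug 14, 2168 to Jul 15, 2187 is 6909 days.
6909 mod 7 = 0, so they are the same weekday.
(Aug 14, 2168 is a Sunday; Jul 15, 2187 is a Sunday.)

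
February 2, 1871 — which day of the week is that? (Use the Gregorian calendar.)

Doomsday rule: the anchor day for the 1800s is Friday. For year 71: 71÷12 = 5 r 11, and 11÷4 = 2, so 5+11+2 = 18.
Friday + 18 ≡ Tuesday — that's 1871's doomsday.
In February the doomsday date is Feb 28 (1871 is not a leap year).
Feb 2 is 26 days before Feb 28; 26 mod 7 = 5, so Tuesday − 5 = Thursday.

Thursday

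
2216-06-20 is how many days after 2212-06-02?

1479

Jun 2, 2212 → Jun 2, 2213: 365 days.
Jun 2, 2213 → Jun 2, 2214: 365 days.
Jun 2, 2214 → Jun 2, 2215: 365 days.
Jun 2, 2215 → Jul 2, 2215: 30 days (June has 30).
Jul 2, 2215 → Aug 2, 2215: 31 days (July has 31).
Aug 2, 2215 → Sep 2, 2215: 31 days (August has 31).
Sep 2, 2215 → Oct 2, 2215: 30 days (September has 30).
Oct 2, 2215 → Nov 2, 2215: 31 days (October has 31).
Nov 2, 2215 → Dec 2, 2215: 30 days (November has 30).
Dec 2, 2215 → Jan 2, 2216: 31 days (December has 31).
Jan 2, 2216 → Feb 2, 2216: 31 days (January has 31).
Feb 2, 2216 → Mar 2, 2216: 29 days (February has 29).
Mar 2, 2216 → Apr 2, 2216: 31 days (March has 31).
Apr 2, 2216 → May 2, 2216: 30 days (April has 30).
May 2, 2216 → Jun 2, 2216: 31 days (May has 31).
Jun 2, 2216 → Jun 20, 2216: 18 days.
Total: 1479 days.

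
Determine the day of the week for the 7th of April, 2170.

Doomsday rule: the anchor day for the 2100s is Sunday. For year 70: 70÷12 = 5 r 10, and 10÷4 = 2, so 5+10+2 = 17.
Sunday + 17 ≡ Wednesday — that's 2170's doomsday.
In April the doomsday date is Apr 4.
Apr 7 is 3 days after Apr 4; 3 mod 7 = 3, so Wednesday + 3 = Saturday.

Saturday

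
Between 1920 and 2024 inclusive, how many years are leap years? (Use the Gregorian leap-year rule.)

27

Multiples of 4 in [1920,2024]: 27.
Of those, multiples of 100: 1 (not leap unless ÷400).
Multiples of 400: 1.
Leap years = 27 − 1 + 1 = 27.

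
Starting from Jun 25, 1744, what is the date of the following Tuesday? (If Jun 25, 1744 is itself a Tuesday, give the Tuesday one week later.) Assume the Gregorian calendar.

June 30, 1744

Jun 25, 1744 is a Thursday.
From Thursday to the next Tuesday is 5 days.
Jun 25, 1744 + 5 = Jun 30, 1744.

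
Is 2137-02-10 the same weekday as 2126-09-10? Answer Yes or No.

From Sep 10, 2126 to Feb 10, 2137 is 3806 days.
3806 mod 7 = 5, so they are different weekdays.
(Sep 10, 2126 is a Tuesday; Feb 10, 2137 is a Sunday.)

No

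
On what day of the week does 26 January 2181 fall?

Doomsday rule: the anchor day for the 2100s is Sunday. For year 81: 81÷12 = 6 r 9, and 9÷4 = 2, so 6+9+2 = 17.
Sunday + 17 ≡ Wednesday — that's 2181's doomsday.
In January the doomsday date is Jan 3 (2181 is not a leap year).
Jan 26 is 23 days after Jan 3; 23 mod 7 = 2, so Wednesday + 2 = Friday.

Friday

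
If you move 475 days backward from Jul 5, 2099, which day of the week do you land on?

Monday

First find the weekday of Jul 5, 2099. Doomsday rule: the anchor day for the 2000s is Tuesday. For year 99: 99÷12 = 8 r 3, and 3÷4 = 0, so 8+3+0 = 11.
Tuesday + 11 ≡ Saturday — that's 2099's doomsday.
In July the doomsday date is Jul 11.
Jul 5 is 6 days before Jul 11; 6 mod 7 = 6, so Saturday − 6 = Sunday.
475 mod 7 = 6, so 475 days before a Sunday is Sunday − 6 = Monday.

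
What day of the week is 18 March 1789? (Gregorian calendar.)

Doomsday rule: the anchor day for the 1700s is Sunday. For year 89: 89÷12 = 7 r 5, and 5÷4 = 1, so 7+5+1 = 13.
Sunday + 13 ≡ Saturday — that's 1789's doomsday.
In March the doomsday date is Mar 14.
Mar 18 is 4 days after Mar 14; 4 mod 7 = 4, so Saturday + 4 = Wednesday.

Wednesday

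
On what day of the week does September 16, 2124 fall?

Saturday

Doomsday rule: the anchor day for the 2100s is Sunday. For year 24: 24÷12 = 2 r 0, and 0÷4 = 0, so 2+0+0 = 2.
Sunday + 2 ≡ Tuesday — that's 2124's doomsday.
In September the doomsday date is Sep 5.
Sep 16 is 11 days after Sep 5; 11 mod 7 = 4, so Tuesday + 4 = Saturday.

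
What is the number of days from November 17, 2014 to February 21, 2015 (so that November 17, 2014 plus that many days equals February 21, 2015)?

Nov 17, 2014 → Dec 17, 2014: 30 days (November has 30).
Dec 17, 2014 → Jan 17, 2015: 31 days (December has 31).
Jan 17, 2015 → Feb 17, 2015: 31 days (January has 31).
Feb 17, 2015 → Feb 21, 2015: 4 days.
Total: 96 days.

96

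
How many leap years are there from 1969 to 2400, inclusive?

Multiples of 4 in [1969,2400]: 108.
Of those, multiples of 100: 5 (not leap unless ÷400).
Multiples of 400: 2.
Leap years = 108 − 5 + 2 = 105.

105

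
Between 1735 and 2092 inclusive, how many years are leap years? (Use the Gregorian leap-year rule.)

Multiples of 4 in [1735,2092]: 90.
Of those, multiples of 100: 3 (not leap unless ÷400).
Multiples of 400: 1.
Leap years = 90 − 3 + 1 = 88.

88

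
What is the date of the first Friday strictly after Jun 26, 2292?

July 1, 2292

Jun 26, 2292 is a Sunday.
From Sunday to the next Friday is 5 days.
Jun 26, 2292 + 5 = Jul 1, 2292.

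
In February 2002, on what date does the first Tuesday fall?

February 5, 2002

February 1, 2002 is a Friday.
The first Tuesday is therefore February 5 (4 days later).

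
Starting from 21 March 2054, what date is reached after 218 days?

Mar has 31 days: +11 → Apr 1, 2054 (207 left).
Apr has 30 days: +30 → May 1, 2054 (177 left).
May has 31 days: +31 → Jun 1, 2054 (146 left).
Jun has 30 days: +30 → Jul 1, 2054 (116 left).
Jul has 31 days: +31 → Aug 1, 2054 (85 left).
Aug has 31 days: +31 → Sep 1, 2054 (54 left).
Sep has 30 days: +30 → Oct 1, 2054 (24 left).
+24 → Oct 25, 2054.

October 25, 2054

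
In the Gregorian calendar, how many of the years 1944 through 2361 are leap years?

102

Multiples of 4 in [1944,2361]: 105.
Of those, multiples of 100: 4 (not leap unless ÷400).
Multiples of 400: 1.
Leap years = 105 − 4 + 1 = 102.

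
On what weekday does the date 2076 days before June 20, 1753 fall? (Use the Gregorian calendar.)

Jun 20, 1753 is a Wednesday.
2076 mod 7 = 4, so 2076 days before a Wednesday is Wednesday − 4 = Saturday.

Saturday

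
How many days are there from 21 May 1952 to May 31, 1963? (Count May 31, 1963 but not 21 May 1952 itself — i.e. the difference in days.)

4027

May 21, 1952 → May 21, 1953: 365 days.
May 21, 1953 → May 21, 1954: 365 days.
May 21, 1954 → May 21, 1955: 365 days.
May 21, 1955 → May 21, 1956: 366 days (Feb 29, 1956 is in that span).
May 21, 1956 → May 21, 1957: 365 days.
May 21, 1957 → May 21, 1958: 365 days.
May 21, 1958 → May 21, 1959: 365 days.
May 21, 1959 → May 21, 1960: 366 days (Feb 29, 1960 is in that span).
May 21, 1960 → May 21, 1961: 365 days.
May 21, 1961 → May 21, 1962: 365 days.
May 21, 1962 → Jun 21, 1962: 31 days (May has 31).
Jun 21, 1962 → Jul 21, 1962: 30 days (June has 30).
Jul 21, 1962 → Aug 21, 1962: 31 days (July has 31).
Aug 21, 1962 → Sep 21, 1962: 31 days (August has 31).
Sep 21, 1962 → Oct 21, 1962: 30 days (September has 30).
Oct 21, 1962 → Nov 21, 1962: 31 days (October has 31).
Nov 21, 1962 → Dec 21, 1962: 30 days (November has 30).
Dec 21, 1962 → Jan 21, 1963: 31 days (December has 31).
Jan 21, 1963 → Feb 21, 1963: 31 days (January has 31).
Feb 21, 1963 → Mar 21, 1963: 28 days (February has 28).
Mar 21, 1963 → Apr 21, 1963: 31 days (March has 31).
Apr 21, 1963 → May 21, 1963: 30 days (April has 30).
May 21, 1963 → May 31, 1963: 10 days.
Total: 4027 days.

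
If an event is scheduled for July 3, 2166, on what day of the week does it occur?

Thursday

Doomsday rule: the anchor day for the 2100s is Sunday. For year 66: 66÷12 = 5 r 6, and 6÷4 = 1, so 5+6+1 = 12.
Sunday + 12 ≡ Friday — that's 2166's doomsday.
In July the doomsday date is Jul 11.
Jul 3 is 8 days before Jul 11; 8 mod 7 = 1, so Friday − 1 = Thursday.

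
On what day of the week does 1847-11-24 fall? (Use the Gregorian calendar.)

Wednesday

Doomsday rule: the anchor day for the 1800s is Friday. For year 47: 47÷12 = 3 r 11, and 11÷4 = 2, so 3+11+2 = 16.
Friday + 16 ≡ Sunday — that's 1847's doomsday.
In November the doomsday date is Nov 7.
Nov 24 is 17 days after Nov 7; 17 mod 7 = 3, so Sunday + 3 = Wednesday.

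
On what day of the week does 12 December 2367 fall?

Doomsday rule: the anchor day for the 2300s is Wednesday. For year 67: 67÷12 = 5 r 7, and 7÷4 = 1, so 5+7+1 = 13.
Wednesday + 13 ≡ Tuesday — that's 2367's doomsday.
In December the doomsday date is Dec 12.
Dec 12 is the doomsday itself: Tuesday.

Tuesday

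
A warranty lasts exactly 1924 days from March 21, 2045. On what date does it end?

June 27, 2050

+365 (one year) → Mar 21, 2046 (1559 left).
+365 (one year) → Mar 21, 2047 (1194 left).
+366 (one year; includes Feb 29, 2048) → Mar 21, 2048 (828 left).
+365 (one year) → Mar 21, 2049 (463 left).
+365 (one year) → Mar 21, 2050 (98 left).
Mar has 31 days: +11 → Apr 1, 2050 (87 left).
Apr has 30 days: +30 → May 1, 2050 (57 left).
May has 31 days: +31 → Jun 1, 2050 (26 left).
+26 → Jun 27, 2050.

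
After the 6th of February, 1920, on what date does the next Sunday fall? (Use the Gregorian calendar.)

Feb 6, 1920 is a Friday.
From Friday to the next Sunday is 2 days.
Feb 6, 1920 + 2 = Feb 8, 1920.

February 8, 1920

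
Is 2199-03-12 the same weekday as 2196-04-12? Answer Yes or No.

Yes

From Apr 12, 2196 to Mar 12, 2199 is 1064 days.
1064 mod 7 = 0, so they are the same weekday.
(Apr 12, 2196 is a Tuesday; Mar 12, 2199 is a Tuesday.)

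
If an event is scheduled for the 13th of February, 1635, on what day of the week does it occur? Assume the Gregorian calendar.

Doomsday rule: the anchor day for the 1600s is Tuesday. For year 35: 35÷12 = 2 r 11, and 11÷4 = 2, so 2+11+2 = 15.
Tuesday + 15 ≡ Wednesday — that's 1635's doomsday.
In February the doomsday date is Feb 28 (1635 is not a leap year).
Feb 13 is 15 days before Feb 28; 15 mod 7 = 1, so Wednesday − 1 = Tuesday.

Tuesday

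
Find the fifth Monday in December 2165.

December 1, 2165 is a Sunday.
The first Monday is therefore December 2 (1 days later).
The fifth Monday is 2 + 4×7 = December 30.

December 30, 2165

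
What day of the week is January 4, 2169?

January 1, 2169 is a Sunday.
Jan 1, 2169 → Jan 4, 2169: 3 days.
Total: 3 days.
3 mod 7 = 3, so Sunday + 3 = Wednesday.

Wednesday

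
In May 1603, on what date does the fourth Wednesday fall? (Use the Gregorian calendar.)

May 1, 1603 is a Thursday.
The first Wednesday is therefore May 7 (6 days later).
The fourth Wednesday is 7 + 3×7 = May 28.

May 28, 1603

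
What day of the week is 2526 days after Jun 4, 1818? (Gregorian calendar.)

Jun 4, 1818 is a Thursday.
2526 mod 7 = 6, so 2526 days after a Thursday is Thursday + 6 = Wednesday.

Wednesday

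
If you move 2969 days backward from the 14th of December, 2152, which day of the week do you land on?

Wednesday

First find the weekday of Dec 14, 2152. Doomsday rule: the anchor day for the 2100s is Sunday. For year 52: 52÷12 = 4 r 4, and 4÷4 = 1, so 4+4+1 = 9.
Sunday + 9 ≡ Tuesday — that's 2152's doomsday.
In December the doomsday date is Dec 12.
Dec 14 is 2 days after Dec 12; 2 mod 7 = 2, so Tuesday + 2 = Thursday.
2969 mod 7 = 1, so 2969 days before a Thursday is Thursday − 1 = Wednesday.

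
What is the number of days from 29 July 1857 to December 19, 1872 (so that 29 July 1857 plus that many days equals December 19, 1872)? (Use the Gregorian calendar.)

5622

Jul 29, 1857 → Jul 29, 1858: 365 days.
Jul 29, 1858 → Jul 29, 1859: 365 days.
Jul 29, 1859 → Jul 29, 1860: 366 days (Feb 29, 1860 is in that span).
Jul 29, 1860 → Jul 29, 1861: 365 days.
Jul 29, 1861 → Jul 29, 1862: 365 days.
Jul 29, 1862 → Jul 29, 1863: 365 days.
Jul 29, 1863 → Jul 29, 1864: 366 days (Feb 29, 1864 is in that span).
Jul 29, 1864 → Jul 29, 1865: 365 days.
Jul 29, 1865 → Jul 29, 1866: 365 days.
Jul 29, 1866 → Jul 29, 1867: 365 days.
Jul 29, 1867 → Jul 29, 1868: 366 days (Feb 29, 1868 is in that span).
Jul 29, 1868 → Jul 29, 1869: 365 days.
Jul 29, 1869 → Jul 29, 1870: 365 days.
Jul 29, 1870 → Jul 29, 1871: 365 days.
Jul 29, 1871 → Jul 29, 1872: 366 days (Feb 29, 1872 is in that span).
Jul 29, 1872 → Aug 29, 1872: 31 days (July has 31).
Aug 29, 1872 → Sep 29, 1872: 31 days (August has 31).
Sep 29, 1872 → Oct 29, 1872: 30 days (September has 30).
Oct 29, 1872 → Nov 29, 1872: 31 days (October has 31).
Nov 29, 1872 → Dec 19, 1872: 20 days.
Total: 5622 days.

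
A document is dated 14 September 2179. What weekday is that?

Tuesday

Doomsday rule: the anchor day for the 2100s is Sunday. For year 79: 79÷12 = 6 r 7, and 7÷4 = 1, so 6+7+1 = 14.
Sunday + 14 ≡ Sunday — that's 2179's doomsday.
In September the doomsday date is Sep 5.
Sep 14 is 9 days after Sep 5; 9 mod 7 = 2, so Sunday + 2 = Tuesday.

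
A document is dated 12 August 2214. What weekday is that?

Doomsday rule: the anchor day for the 2200s is Friday. For year 14: 14÷12 = 1 r 2, and 2÷4 = 0, so 1+2+0 = 3.
Friday + 3 ≡ Monday — that's 2214's doomsday.
In August the doomsday date is Aug 8.
Aug 12 is 4 days after Aug 8; 4 mod 7 = 4, so Monday + 4 = Friday.

Friday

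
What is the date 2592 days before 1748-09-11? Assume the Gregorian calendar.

−366 (one year; includes Feb 29, 1748) → Sep 11, 1747 (2226 left).
−365 (one year) → Sep 11, 1746 (1861 left).
−365 (one year) → Sep 11, 1745 (1496 left).
−365 (one year) → Sep 11, 1744 (1131 left).
−366 (one year; includes Feb 29, 1744) → Sep 11, 1743 (765 left).
−365 (one year) → Sep 11, 1742 (400 left).
−11 → Aug 31, 1742 (end of Aug, 31 days; 389 left).
−31 → Jul 31, 1742 (end of Jul, 31 days; 358 left).
−31 → Jun 30, 1742 (end of Jun, 30 days; 327 left).
−30 → May 31, 1742 (end of May, 31 days; 297 left).
−31 → Apr 30, 1742 (end of Apr, 30 days; 266 left).
−30 → Mar 31, 1742 (end of Mar, 31 days; 236 left).
−31 → Feb 28, 1742 (end of Feb, 28 days; 205 left).
−28 → Jan 31, 1742 (end of Jan, 31 days; 177 left).
−31 → Dec 31, 1741 (end of Dec, 31 days; 146 left).
−31 → Nov 30, 1741 (end of Nov, 30 days; 115 left).
−30 → Oct 31, 1741 (end of Oct, 31 days; 85 left).
−31 → Sep 30, 1741 (end of Sep, 30 days; 54 left).
−30 → Aug 31, 1741 (end of Aug, 31 days; 24 left).
−24 → Aug 7, 1741.

August 7, 1741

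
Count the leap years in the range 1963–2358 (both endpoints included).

96

Multiples of 4 in [1963,2358]: 99.
Of those, multiples of 100: 4 (not leap unless ÷400).
Multiples of 400: 1.
Leap years = 99 − 4 + 1 = 96.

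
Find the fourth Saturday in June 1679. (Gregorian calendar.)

June 1, 1679 is a Thursday.
The first Saturday is therefore June 3 (2 days later).
The fourth Saturday is 3 + 3×7 = June 24.

June 24, 1679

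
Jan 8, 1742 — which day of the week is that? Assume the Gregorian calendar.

Doomsday rule: the anchor day for the 1700s is Sunday. For year 42: 42÷12 = 3 r 6, and 6÷4 = 1, so 3+6+1 = 10.
Sunday + 10 ≡ Wednesday — that's 1742's doomsday.
In January the doomsday date is Jan 3 (1742 is not a leap year).
Jan 8 is 5 days after Jan 3; 5 mod 7 = 5, so Wednesday + 5 = Monday.

Monday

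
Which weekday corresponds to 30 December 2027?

January 1, 2027 is a Friday.
Jan 1, 2027 → Feb 1, 2027: 31 days (January has 31).
Feb 1, 2027 → Mar 1, 2027: 28 days (February has 28).
Mar 1, 2027 → Apr 1, 2027: 31 days (March has 31).
Apr 1, 2027 → May 1, 2027: 30 days (April has 30).
May 1, 2027 → Jun 1, 2027: 31 days (May has 31).
Jun 1, 2027 → Jul 1, 2027: 30 days (June has 30).
Jul 1, 2027 → Aug 1, 2027: 31 days (July has 31).
Aug 1, 2027 → Sep 1, 2027: 31 days (August has 31).
Sep 1, 2027 → Oct 1, 2027: 30 days (September has 30).
Oct 1, 2027 → Nov 1, 2027: 31 days (October has 31).
Nov 1, 2027 → Dec 1, 2027: 30 days (November has 30).
Dec 1, 2027 → Dec 30, 2027: 29 days.
Total: 363 days.
363 mod 7 = 6, so Friday + 6 = Thursday.

Thursday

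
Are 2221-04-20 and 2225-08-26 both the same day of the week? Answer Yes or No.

Yes

From Apr 20, 2221 to Aug 26, 2225 is 1589 days.
1589 mod 7 = 0, so they are the same weekday.
(Apr 20, 2221 is a Friday; Aug 26, 2225 is a Friday.)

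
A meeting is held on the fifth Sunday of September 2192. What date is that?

September 30, 2192

September 1, 2192 is a Saturday.
The first Sunday is therefore September 2 (1 days later).
The fifth Sunday is 2 + 4×7 = September 30.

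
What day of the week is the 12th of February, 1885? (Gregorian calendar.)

Doomsday rule: the anchor day for the 1800s is Friday. For year 85: 85÷12 = 7 r 1, and 1÷4 = 0, so 7+1+0 = 8.
Friday + 8 ≡ Saturday — that's 1885's doomsday.
In February the doomsday date is Feb 28 (1885 is not a leap year).
Feb 12 is 16 days before Feb 28; 16 mod 7 = 2, so Saturday − 2 = Thursday.

Thursday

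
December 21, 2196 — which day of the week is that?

Wednesday

Doomsday rule: the anchor day for the 2100s is Sunday. For year 96: 96÷12 = 8 r 0, and 0÷4 = 0, so 8+0+0 = 8.
Sunday + 8 ≡ Monday — that's 2196's doomsday.
In December the doomsday date is Dec 12.
Dec 21 is 9 days after Dec 12; 9 mod 7 = 2, so Monday + 2 = Wednesday.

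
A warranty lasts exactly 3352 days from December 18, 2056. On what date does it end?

+365 (one year) → Dec 18, 2057 (2987 left).
+365 (one year) → Dec 18, 2058 (2622 left).
+365 (one year) → Dec 18, 2059 (2257 left).
+366 (one year; includes Feb 29, 2060) → Dec 18, 2060 (1891 left).
+365 (one year) → Dec 18, 2061 (1526 left).
+365 (one year) → Dec 18, 2062 (1161 left).
+365 (one year) → Dec 18, 2063 (796 left).
+366 (one year; includes Feb 29, 2064) → Dec 18, 2064 (430 left).
+365 (one year) → Dec 18, 2065 (65 left).
Dec has 31 days: +14 → Jan 1, 2066 (51 left).
Jan has 31 days: +31 → Feb 1, 2066 (20 left).
+20 → Feb 21, 2066.

February 21, 2066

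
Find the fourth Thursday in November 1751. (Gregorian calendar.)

November 1, 1751 is a Monday.
The first Thursday is therefore November 4 (3 days later).
The fourth Thursday is 4 + 3×7 = November 25.

November 25, 1751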